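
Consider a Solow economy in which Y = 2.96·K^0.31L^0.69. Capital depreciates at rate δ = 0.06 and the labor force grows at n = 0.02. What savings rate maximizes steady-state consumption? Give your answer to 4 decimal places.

Break-even investment rate: n + δ = 0.02 + 0.06 = 0.08.
At the golden rule MPK = n+δ, and in any Cobb-Douglas steady state s = (n+δ)·k/y = MPK·k/y = capital's share 0.31.

s_gold = 0.3100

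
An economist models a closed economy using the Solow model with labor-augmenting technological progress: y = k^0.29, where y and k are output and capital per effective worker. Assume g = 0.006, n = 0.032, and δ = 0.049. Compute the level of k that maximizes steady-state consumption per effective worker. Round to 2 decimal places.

Break-even investment rate: n + g + δ = 0.032 + 0.006 + 0.049 = 0.087.
At the golden rule the marginal product of capital equals n+g+δ: 0.29·k^(0.29−1) = 0.087. Solving, k_gold = (0.29/0.087)^(1/0.71) ≈ 5.4507.

k_gold ≈ 5.45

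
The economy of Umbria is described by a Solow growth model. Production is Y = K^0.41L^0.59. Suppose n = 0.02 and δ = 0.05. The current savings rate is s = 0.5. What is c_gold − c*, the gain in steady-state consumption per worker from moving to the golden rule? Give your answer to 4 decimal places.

The effective depreciation rate is n + δ = 0.02 + 0.05 = 0.07.
Current steady state (s = 0.5): k* = (0.5/0.07)^(1/0.59) ≈ 28.0053, y* = 28.0053^0.41 ≈ 3.9207, c* = (1−0.5)·3.9207 ≈ 1.9604.
Maximizing c = f(k) − (n+δ)·k gives f'(k) = n+δ, i.e. 0.41·k^(0.41−1) = 0.07, so k_gold = (0.41/0.07)^(1/0.59) ≈ 20.0061.
y_gold = 20.0061^0.41 ≈ 3.4157, c_gold = y_gold − 0.07·k_gold ≈ 2.0152.
Gain: Δc = 2.0152 − 1.9604 ≈ 0.0549.

Δc ≈ 0.0549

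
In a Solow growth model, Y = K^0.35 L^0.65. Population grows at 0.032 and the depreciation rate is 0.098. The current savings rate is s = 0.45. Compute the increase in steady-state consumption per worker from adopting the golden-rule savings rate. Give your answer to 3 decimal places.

Δc ≈ 0.035

Capital per worker breaks even when investment replaces (n + δ)·k; here n + δ = 0.13.
Current steady state (s = 0.45): k* = (0.45/0.13)^(1/0.65) ≈ 6.7553, y* = 6.7553^0.35 ≈ 1.9515, c* = (1−0.45)·1.9515 ≈ 1.0733.
At the golden rule the marginal product of capital equals n+δ: 0.35·k^(0.35−1) = 0.13. Solving, k_gold = (0.35/0.13)^(1/0.65) ≈ 4.5891.
y_gold = 4.5891^0.35 ≈ 1.7045, c_gold = y_gold − 0.13·k_gold ≈ 1.1079.
Gain: Δc = 1.1079 − 1.0733 ≈ 0.0346.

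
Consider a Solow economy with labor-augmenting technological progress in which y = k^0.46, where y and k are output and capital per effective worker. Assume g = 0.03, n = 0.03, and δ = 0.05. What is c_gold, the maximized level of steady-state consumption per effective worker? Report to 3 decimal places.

Capital per effective worker breaks even when investment replaces (n + g + δ)·k; here n + g + δ = 0.11.
Setting f'(k) = n+g+δ gives 0.46·k^(0.46−1) = 0.11, hence k_gold = (0.46/0.11)^(1/0.54) ≈ 14.1474.
y_gold = 14.1474^0.46 ≈ 3.3831.
c_gold = y_gold − (n+g+δ)·k_gold = 3.3831 − 0.11·14.1474 ≈ 1.8269.

c_gold ≈ 1.827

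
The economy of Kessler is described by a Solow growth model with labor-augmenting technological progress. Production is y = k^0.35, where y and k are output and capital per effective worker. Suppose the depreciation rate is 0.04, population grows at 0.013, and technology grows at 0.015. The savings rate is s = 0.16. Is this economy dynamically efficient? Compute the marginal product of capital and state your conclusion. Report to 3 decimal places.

Break-even investment rate: n + g + δ = 0.013 + 0.015 + 0.04 = 0.068.
Steady-state k*: s·k^0.35 = 0.068·k gives k* = (0.16/0.068)^(1/0.65) ≈ 3.7300.
MPK = 0.35·3.7300^(-0.65) ≈ 0.1487.
MPK > n+g+δ = 0.068, so the economy is dynamically efficient (under-saving).

dynamically efficient; MPK ≈ 0.149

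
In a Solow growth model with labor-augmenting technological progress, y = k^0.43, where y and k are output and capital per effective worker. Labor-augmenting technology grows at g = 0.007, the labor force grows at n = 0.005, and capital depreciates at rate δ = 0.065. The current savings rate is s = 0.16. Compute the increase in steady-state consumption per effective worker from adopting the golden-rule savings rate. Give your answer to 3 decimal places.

Break-even investment rate: n + g + δ = 0.005 + 0.007 + 0.065 = 0.077.
Current steady state (s = 0.16): k* = (0.16/0.077)^(1/0.57) ≈ 3.6078, y* = 3.6078^0.43 ≈ 1.7363, c* = (1−0.16)·1.7363 ≈ 1.4585.
Maximizing c = f(k) − (n+g+δ)·k gives f'(k) = n+g+δ, i.e. 0.43·k^(0.43−1) = 0.077, so k_gold = (0.43/0.077)^(1/0.57) ≈ 20.4403.
y_gold = 20.4403^0.43 ≈ 3.6602, c_gold = y_gold − 0.077·k_gold ≈ 2.0863.
Gain: Δc = 2.0863 − 1.4585 ≈ 0.6279.

Δc ≈ 0.628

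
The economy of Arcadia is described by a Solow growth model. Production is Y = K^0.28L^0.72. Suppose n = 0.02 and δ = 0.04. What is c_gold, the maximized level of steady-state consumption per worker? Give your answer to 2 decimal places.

c_gold ≈ 1.31

The effective depreciation rate is n + δ = 0.02 + 0.04 = 0.06.
Setting f'(k) = n+δ gives 0.28·k^(0.28−1) = 0.06, hence k_gold = (0.28/0.06)^(1/0.72) ≈ 8.4952.
y_gold = 8.4952^0.28 ≈ 1.8204.
c_gold = y_gold − (n+δ)·k_gold = 1.8204 − 0.06·8.4952 ≈ 1.3107.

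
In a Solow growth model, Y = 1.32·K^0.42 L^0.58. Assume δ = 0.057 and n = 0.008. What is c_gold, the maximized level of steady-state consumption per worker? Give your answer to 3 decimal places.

c_gold ≈ 3.615

The effective depreciation rate is n + δ = 0.008 + 0.057 = 0.065.
At the golden rule the marginal product of capital equals n+δ: 0.42·1.32·k^(0.42−1) = 0.065. Solving, k_gold = (0.42·1.32/0.065)^(1/0.58) ≈ 40.2733.
y_gold = 1.32·40.2733^0.42 ≈ 6.2328.
c_gold = y_gold − (n+δ)·k_gold = 6.2328 − 0.065·40.2733 ≈ 3.6150.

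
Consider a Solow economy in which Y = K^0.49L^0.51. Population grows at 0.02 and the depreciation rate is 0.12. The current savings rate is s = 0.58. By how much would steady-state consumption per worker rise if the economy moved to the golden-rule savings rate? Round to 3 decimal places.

Δc ≈ 0.054

n + δ = 0.02 + 0.12 = 0.14.
Current steady state (s = 0.58): k* = (0.58/0.14)^(1/0.51) ≈ 16.2327, y* = 16.2327^0.49 ≈ 3.9182, c* = (1−0.58)·3.9182 ≈ 1.6457.
Setting f'(k) = n+δ gives 0.49·k^(0.49−1) = 0.14, hence k_gold = (0.49/0.14)^(1/0.51) ≈ 11.6627.
y_gold = 11.6627^0.49 ≈ 3.3322, c_gold = y_gold − 0.14·k_gold ≈ 1.6994.
Gain: Δc = 1.6994 − 1.6457 ≈ 0.0538.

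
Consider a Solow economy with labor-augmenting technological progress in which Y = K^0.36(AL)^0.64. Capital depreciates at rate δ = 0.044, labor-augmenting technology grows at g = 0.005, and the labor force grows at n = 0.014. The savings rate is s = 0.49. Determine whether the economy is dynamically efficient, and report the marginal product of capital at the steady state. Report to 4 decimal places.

dynamically inefficient; MPK ≈ 0.0463

Break-even investment rate: n + g + δ = 0.014 + 0.005 + 0.044 = 0.063.
Steady-state k*: s·k^0.36 = 0.063·k gives k* = (0.49/0.063)^(1/0.64) ≈ 24.6582.
MPK = 0.36·24.6582^(-0.64) ≈ 0.0463.
MPK < n+g+δ = 0.063, so the economy is dynamically inefficient (over-saving).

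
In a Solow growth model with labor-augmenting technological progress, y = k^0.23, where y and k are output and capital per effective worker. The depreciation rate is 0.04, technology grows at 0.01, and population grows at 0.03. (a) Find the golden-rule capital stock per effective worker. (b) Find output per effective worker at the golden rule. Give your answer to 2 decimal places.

Break-even investment rate: n + g + δ = 0.03 + 0.01 + 0.04 = 0.08.
Setting f'(k) = n+g+δ gives 0.23·k^(0.23−1) = 0.08, hence k_gold = (0.23/0.08)^(1/0.77) ≈ 3.9412.
y_gold = 3.9412^0.23 ≈ 1.3709.

(a) k_gold ≈ 3.94; (b) y_gold ≈ 1.37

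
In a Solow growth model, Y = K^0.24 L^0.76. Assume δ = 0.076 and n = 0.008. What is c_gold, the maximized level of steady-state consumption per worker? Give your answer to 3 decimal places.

c_gold ≈ 1.059

Capital per worker breaks even when investment replaces (n + δ)·k; here n + δ = 0.084.
Maximizing c = f(k) − (n+δ)·k gives f'(k) = n+δ, i.e. 0.24·k^(0.24−1) = 0.084, so k_gold = (0.24/0.084)^(1/0.76) ≈ 3.9803.
y_gold = 3.9803^0.24 ≈ 1.3931.
c_gold = y_gold − (n+δ)·k_gold = 1.3931 − 0.084·3.9803 ≈ 1.0587.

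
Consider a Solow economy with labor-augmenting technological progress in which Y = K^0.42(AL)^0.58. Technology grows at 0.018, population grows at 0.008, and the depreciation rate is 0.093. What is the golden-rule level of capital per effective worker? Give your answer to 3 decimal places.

k_gold ≈ 8.797

Capital per effective worker breaks even when investment replaces (n + g + δ)·k; here n + g + δ = 0.119.
Golden rule sets MPK = n+g+δ: 0.42·k^(0.42−1) = 0.119, so k_gold = (0.42/0.119)^(1/0.58) ≈ 8.7966.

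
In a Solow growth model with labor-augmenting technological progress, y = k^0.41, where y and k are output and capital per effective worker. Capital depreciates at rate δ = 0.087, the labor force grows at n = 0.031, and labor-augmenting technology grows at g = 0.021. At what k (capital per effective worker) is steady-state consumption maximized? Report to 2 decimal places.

k_gold ≈ 6.25

Break-even investment rate: n + g + δ = 0.031 + 0.021 + 0.087 = 0.139.
Maximizing c = f(k) − (n+g+δ)·k gives f'(k) = n+g+δ, i.e. 0.41·k^(0.41−1) = 0.139, so k_gold = (0.41/0.139)^(1/0.59) ≈ 6.2549.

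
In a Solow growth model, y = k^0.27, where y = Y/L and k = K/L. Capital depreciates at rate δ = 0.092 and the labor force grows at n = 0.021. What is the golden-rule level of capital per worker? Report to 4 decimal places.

The effective depreciation rate is n + δ = 0.021 + 0.092 = 0.113.
Maximizing c = f(k) − (n+δ)·k gives f'(k) = n+δ, i.e. 0.27·k^(0.27−1) = 0.113, so k_gold = (0.27/0.113)^(1/0.73) ≈ 3.2976.

k_gold ≈ 3.2976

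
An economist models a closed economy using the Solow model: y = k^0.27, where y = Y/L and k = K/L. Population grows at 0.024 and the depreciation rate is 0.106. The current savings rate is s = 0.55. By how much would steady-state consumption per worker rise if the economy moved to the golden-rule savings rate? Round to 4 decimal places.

The effective depreciation rate is n + δ = 0.024 + 0.106 = 0.13.
Current steady state (s = 0.55): k* = (0.55/0.13)^(1/0.73) ≈ 7.2129, y* = 7.2129^0.27 ≈ 1.7049, c* = (1−0.55)·1.7049 ≈ 0.7672.
At the golden rule the marginal product of capital equals n+δ: 0.27·k^(0.27−1) = 0.13. Solving, k_gold = (0.27/0.13)^(1/0.73) ≈ 2.7216.
y_gold = 2.7216^0.27 ≈ 1.3104, c_gold = y_gold − 0.13·k_gold ≈ 0.9566.
Gain: Δc = 0.9566 − 0.7672 ≈ 0.1894.

Δc ≈ 0.1894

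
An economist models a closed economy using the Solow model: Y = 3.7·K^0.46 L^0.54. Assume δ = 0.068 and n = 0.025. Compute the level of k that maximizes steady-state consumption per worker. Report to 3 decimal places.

Break-even investment rate: n + δ = 0.025 + 0.068 = 0.093.
At the golden rule the marginal product of capital equals n+δ: 0.46·3.7·k^(0.46−1) = 0.093. Solving, k_gold = (0.46·3.7/0.093)^(1/0.54) ≈ 217.7307.

k_gold ≈ 217.731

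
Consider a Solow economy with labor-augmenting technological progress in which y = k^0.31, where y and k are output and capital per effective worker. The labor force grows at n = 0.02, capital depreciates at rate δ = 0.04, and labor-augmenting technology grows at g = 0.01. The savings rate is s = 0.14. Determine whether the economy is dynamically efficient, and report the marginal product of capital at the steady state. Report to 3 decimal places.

dynamically efficient; MPK ≈ 0.155

n + g + δ = 0.02 + 0.01 + 0.04 = 0.07.
Steady-state k*: s·k^0.31 = 0.07·k gives k* = (0.14/0.07)^(1/0.69) ≈ 2.7307.
MPK = 0.31·2.7307^(-0.69) ≈ 0.1550.
MPK > n+g+δ = 0.07, so the economy is dynamically efficient (under-saving).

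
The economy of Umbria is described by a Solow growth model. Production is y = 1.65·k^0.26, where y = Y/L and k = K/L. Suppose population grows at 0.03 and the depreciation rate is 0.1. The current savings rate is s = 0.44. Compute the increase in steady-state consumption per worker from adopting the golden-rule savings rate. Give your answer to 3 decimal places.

n + δ = 0.03 + 0.1 = 0.13.
Current steady state (s = 0.44): k* = (0.44·1.65/0.13)^(1/0.74) ≈ 10.2200, y* = 1.65·10.2200^0.26 ≈ 3.0195, c* = (1−0.44)·3.0195 ≈ 1.6909.
Setting f'(k) = n+δ gives 0.26·1.65·k^(0.26−1) = 0.13, hence k_gold = (0.26·1.65/0.13)^(1/0.74) ≈ 5.0199.
y_gold = 1.65·5.0199^0.26 ≈ 2.5099, c_gold = y_gold − 0.13·k_gold ≈ 1.8574.
Gain: Δc = 1.8574 − 1.6909 ≈ 0.1664.

Δc ≈ 0.166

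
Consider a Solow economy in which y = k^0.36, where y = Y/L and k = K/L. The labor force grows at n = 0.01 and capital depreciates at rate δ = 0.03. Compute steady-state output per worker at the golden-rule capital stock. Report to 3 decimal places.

The effective depreciation rate is n + δ = 0.01 + 0.03 = 0.04.
Golden rule sets MPK = n+δ: 0.36·k^(0.36−1) = 0.04, so k_gold = (0.36/0.04)^(1/0.64) ≈ 30.9745.
Output: y_gold = k_gold^0.36 = 30.9745^0.36 ≈ 3.4416.

y_gold ≈ 3.442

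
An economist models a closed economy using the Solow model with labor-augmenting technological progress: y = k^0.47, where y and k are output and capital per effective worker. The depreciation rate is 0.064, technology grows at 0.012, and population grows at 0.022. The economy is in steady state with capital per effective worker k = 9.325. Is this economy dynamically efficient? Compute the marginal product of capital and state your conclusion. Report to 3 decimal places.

dynamically efficient; MPK ≈ 0.144

Break-even investment rate: n + g + δ = 0.022 + 0.012 + 0.064 = 0.098.
MPK = 0.47·k^(0.47−1) = 0.47·9.325^(-0.53) ≈ 0.1439.
MPK > 0.098, so the economy is dynamically efficient (under-saving).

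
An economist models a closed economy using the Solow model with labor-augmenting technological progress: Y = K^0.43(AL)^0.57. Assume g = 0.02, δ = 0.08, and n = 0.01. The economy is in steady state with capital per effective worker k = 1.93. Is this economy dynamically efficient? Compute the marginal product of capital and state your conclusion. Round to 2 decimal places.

Break-even investment rate: n + g + δ = 0.01 + 0.02 + 0.08 = 0.11.
MPK = 0.43·k^(0.43−1) = 0.43·1.93^(-0.57) ≈ 0.2956.
MPK > 0.11, so the economy is dynamically efficient (under-saving).

dynamically efficient; MPK ≈ 0.30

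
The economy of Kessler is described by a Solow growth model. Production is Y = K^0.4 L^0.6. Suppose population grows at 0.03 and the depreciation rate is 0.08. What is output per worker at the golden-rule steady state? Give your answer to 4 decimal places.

y_gold ≈ 2.3647

Break-even investment rate: n + δ = 0.03 + 0.08 = 0.11.
Maximizing c = f(k) − (n+δ)·k gives f'(k) = n+δ, i.e. 0.4·k^(0.4−1) = 0.11, so k_gold = (0.4/0.11)^(1/0.6) ≈ 8.5990.
Output: y_gold = k_gold^0.4 = 8.5990^0.4 ≈ 2.3647.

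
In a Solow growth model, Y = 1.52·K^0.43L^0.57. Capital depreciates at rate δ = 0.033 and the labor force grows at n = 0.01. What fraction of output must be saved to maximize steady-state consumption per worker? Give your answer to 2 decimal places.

s_gold = 0.43

Capital per worker breaks even when investment replaces (n + δ)·k; here n + δ = 0.043.
At the golden rule MPK = n+δ, and in any Cobb-Douglas steady state s = (n+δ)·k/y = MPK·k/y = capital's share 0.43.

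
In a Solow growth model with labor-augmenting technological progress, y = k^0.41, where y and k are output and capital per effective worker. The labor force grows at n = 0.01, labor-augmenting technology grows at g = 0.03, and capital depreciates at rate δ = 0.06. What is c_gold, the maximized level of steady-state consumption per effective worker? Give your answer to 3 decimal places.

n + g + δ = 0.01 + 0.03 + 0.06 = 0.1.
At the golden rule the marginal product of capital equals n+g+δ: 0.41·k^(0.41−1) = 0.1. Solving, k_gold = (0.41/0.1)^(1/0.59) ≈ 10.9299.
y_gold = 10.9299^0.41 ≈ 2.6658.
c_gold = y_gold − (n+g+δ)·k_gold = 2.6658 − 0.1·10.9299 ≈ 1.5728.

c_gold ≈ 1.573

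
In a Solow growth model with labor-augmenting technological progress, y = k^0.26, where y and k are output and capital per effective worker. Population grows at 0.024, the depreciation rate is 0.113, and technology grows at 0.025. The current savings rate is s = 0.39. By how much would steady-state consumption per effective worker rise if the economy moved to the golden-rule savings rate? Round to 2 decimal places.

Δc ≈ 0.04

n + g + δ = 0.024 + 0.025 + 0.113 = 0.162.
Current steady state (s = 0.39): k* = (0.39/0.162)^(1/0.74) ≈ 3.2780, y* = 3.2780^0.26 ≈ 1.3616, c* = (1−0.39)·1.3616 ≈ 0.8306.
Maximizing c = f(k) − (n+g+δ)·k gives f'(k) = n+g+δ, i.e. 0.26·k^(0.26−1) = 0.162, so k_gold = (0.26/0.162)^(1/0.74) ≈ 1.8952.
y_gold = 1.8952^0.26 ≈ 1.1808, c_gold = y_gold − 0.162·k_gold ≈ 0.8738.
Gain: Δc = 0.8738 − 0.8306 ≈ 0.0432.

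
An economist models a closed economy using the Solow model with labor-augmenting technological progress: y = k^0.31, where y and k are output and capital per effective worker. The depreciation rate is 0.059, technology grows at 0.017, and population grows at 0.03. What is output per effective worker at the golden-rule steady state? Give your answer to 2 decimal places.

y_gold ≈ 1.62

The effective depreciation rate is n + g + δ = 0.03 + 0.017 + 0.059 = 0.106.
Golden rule sets MPK = n+g+δ: 0.31·k^(0.31−1) = 0.106, so k_gold = (0.31/0.106)^(1/0.69) ≈ 4.7363.
Output: y_gold = k_gold^0.31 = 4.7363^0.31 ≈ 1.6195.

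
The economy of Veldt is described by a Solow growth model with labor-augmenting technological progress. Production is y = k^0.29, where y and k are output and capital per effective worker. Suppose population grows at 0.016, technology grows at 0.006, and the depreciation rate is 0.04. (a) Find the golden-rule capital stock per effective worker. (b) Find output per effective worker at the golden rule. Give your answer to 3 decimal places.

(a) k_gold ≈ 8.784; (b) y_gold ≈ 1.878

n + g + δ = 0.016 + 0.006 + 0.04 = 0.062.
At the golden rule the marginal product of capital equals n+g+δ: 0.29·k^(0.29−1) = 0.062. Solving, k_gold = (0.29/0.062)^(1/0.71) ≈ 8.7836.
y_gold = 8.7836^0.29 ≈ 1.8779.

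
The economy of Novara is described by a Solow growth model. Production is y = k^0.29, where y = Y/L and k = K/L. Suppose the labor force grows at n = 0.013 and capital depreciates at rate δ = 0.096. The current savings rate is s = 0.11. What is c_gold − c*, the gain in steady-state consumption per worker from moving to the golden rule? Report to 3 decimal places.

Δc ≈ 0.166

n + δ = 0.013 + 0.096 = 0.109.
Current steady state (s = 0.11): k* = (0.11/0.109)^(1/0.71) ≈ 1.0129, y* = 1.0129^0.29 ≈ 1.0037, c* = (1−0.11)·1.0037 ≈ 0.8933.
Golden rule sets MPK = n+δ: 0.29·k^(0.29−1) = 0.109, so k_gold = (0.29/0.109)^(1/0.71) ≈ 3.9678.
y_gold = 3.9678^0.29 ≈ 1.4914, c_gold = y_gold − 0.109·k_gold ≈ 1.0589.
Gain: Δc = 1.0589 − 0.8933 ≈ 0.1655.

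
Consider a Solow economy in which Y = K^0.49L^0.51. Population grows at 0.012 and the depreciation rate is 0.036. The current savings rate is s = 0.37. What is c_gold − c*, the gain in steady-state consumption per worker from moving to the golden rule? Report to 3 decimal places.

The effective depreciation rate is n + δ = 0.012 + 0.036 = 0.048.
Current steady state (s = 0.37): k* = (0.37/0.048)^(1/0.51) ≈ 54.8451, y* = 54.8451^0.49 ≈ 7.1150, c* = (1−0.37)·7.1150 ≈ 4.4825.
At the golden rule the marginal product of capital equals n+δ: 0.49·k^(0.49−1) = 0.048. Solving, k_gold = (0.49/0.048)^(1/0.51) ≈ 95.1355.
y_gold = 95.1355^0.49 ≈ 9.3194, c_gold = y_gold − 0.048·k_gold ≈ 4.7529.
Gain: Δc = 4.7529 − 4.4825 ≈ 0.2704.

Δc ≈ 0.270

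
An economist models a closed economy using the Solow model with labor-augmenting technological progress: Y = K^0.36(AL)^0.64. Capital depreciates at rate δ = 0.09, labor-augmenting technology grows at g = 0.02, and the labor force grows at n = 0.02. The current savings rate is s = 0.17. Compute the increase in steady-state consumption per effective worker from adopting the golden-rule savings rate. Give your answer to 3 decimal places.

Break-even investment rate: n + g + δ = 0.02 + 0.02 + 0.09 = 0.13.
Current steady state (s = 0.17): k* = (0.17/0.13)^(1/0.64) ≈ 1.5207, y* = 1.5207^0.36 ≈ 1.1629, c* = (1−0.17)·1.1629 ≈ 0.9652.
Setting f'(k) = n+g+δ gives 0.36·k^(0.36−1) = 0.13, hence k_gold = (0.36/0.13)^(1/0.64) ≈ 4.9112.
y_gold = 4.9112^0.36 ≈ 1.7735, c_gold = y_gold − 0.13·k_gold ≈ 1.1350.
Gain: Δc = 1.1350 − 0.9652 ≈ 0.1698.

Δc ≈ 0.170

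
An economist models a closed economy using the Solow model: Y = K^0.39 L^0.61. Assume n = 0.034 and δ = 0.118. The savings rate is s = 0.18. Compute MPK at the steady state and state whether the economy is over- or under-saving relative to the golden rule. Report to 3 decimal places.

under-saving; MPK ≈ 0.329

Capital per worker breaks even when investment replaces (n + δ)·k; here n + δ = 0.152.
Steady-state k*: s·k^0.39 = 0.152·k gives k* = (0.18/0.152)^(1/0.61) ≈ 1.3194.
MPK = 0.39·1.3194^(-0.61) ≈ 0.3293.
MPK > n+δ = 0.152, so the economy is dynamically efficient (under-saving).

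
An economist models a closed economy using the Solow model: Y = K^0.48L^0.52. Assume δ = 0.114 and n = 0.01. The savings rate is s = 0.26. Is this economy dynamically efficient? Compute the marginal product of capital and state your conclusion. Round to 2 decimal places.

dynamically efficient; MPK ≈ 0.23

Break-even investment rate: n + δ = 0.01 + 0.114 = 0.124.
Steady-state k*: s·k^0.48 = 0.124·k gives k* = (0.26/0.124)^(1/0.52) ≈ 4.1531.
MPK = 0.48·4.1531^(-0.52) ≈ 0.2289.
MPK > n+δ = 0.124, so the economy is dynamically efficient (under-saving).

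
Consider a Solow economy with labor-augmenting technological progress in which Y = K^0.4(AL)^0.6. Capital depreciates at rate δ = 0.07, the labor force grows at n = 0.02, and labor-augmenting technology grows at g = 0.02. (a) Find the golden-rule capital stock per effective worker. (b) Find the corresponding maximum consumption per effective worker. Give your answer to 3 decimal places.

(a) k_gold ≈ 8.599; (b) c_gold ≈ 1.419

Break-even investment rate: n + g + δ = 0.02 + 0.02 + 0.07 = 0.11.
Setting f'(k) = n+g+δ gives 0.4·k^(0.4−1) = 0.11, hence k_gold = (0.4/0.11)^(1/0.6) ≈ 8.5990.
y_gold = 8.5990^0.4 ≈ 2.3647; c_gold = y_gold − 0.11·k_gold ≈ 1.4188.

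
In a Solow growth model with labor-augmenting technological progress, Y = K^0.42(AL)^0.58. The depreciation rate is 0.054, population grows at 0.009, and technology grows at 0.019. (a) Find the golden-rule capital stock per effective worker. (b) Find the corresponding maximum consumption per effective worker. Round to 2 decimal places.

(a) k_gold ≈ 16.72; (b) c_gold ≈ 1.89

The effective depreciation rate is n + g + δ = 0.009 + 0.019 + 0.054 = 0.082.
At the golden rule the marginal product of capital equals n+g+δ: 0.42·k^(0.42−1) = 0.082. Solving, k_gold = (0.42/0.082)^(1/0.58) ≈ 16.7172.
y_gold = 16.7172^0.42 ≈ 3.2638; c_gold = y_gold − 0.082·k_gold ≈ 1.8930.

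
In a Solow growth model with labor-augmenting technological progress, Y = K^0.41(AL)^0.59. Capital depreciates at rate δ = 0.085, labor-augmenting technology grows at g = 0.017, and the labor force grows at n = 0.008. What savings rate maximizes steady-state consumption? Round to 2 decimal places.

The effective depreciation rate is n + g + δ = 0.008 + 0.017 + 0.085 = 0.11.
At the golden rule MPK = n+g+δ, and in any Cobb-Douglas steady state s = (n+g+δ)·k/y = MPK·k/y = capital's share 0.41.

s_gold = 0.41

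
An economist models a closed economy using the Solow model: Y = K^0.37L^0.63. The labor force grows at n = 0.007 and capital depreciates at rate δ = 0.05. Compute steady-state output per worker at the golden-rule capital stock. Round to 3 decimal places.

y_gold ≈ 3.000

Capital per worker breaks even when investment replaces (n + δ)·k; here n + δ = 0.057.
At the golden rule the marginal product of capital equals n+δ: 0.37·k^(0.37−1) = 0.057. Solving, k_gold = (0.37/0.057)^(1/0.63) ≈ 19.4719.
Output: y_gold = k_gold^0.37 = 19.4719^0.37 ≈ 2.9997.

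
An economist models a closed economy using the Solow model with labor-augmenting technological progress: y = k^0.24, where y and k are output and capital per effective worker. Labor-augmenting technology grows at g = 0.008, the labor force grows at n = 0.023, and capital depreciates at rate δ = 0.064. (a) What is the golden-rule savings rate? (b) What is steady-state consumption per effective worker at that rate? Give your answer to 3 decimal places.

The effective depreciation rate is n + g + δ = 0.023 + 0.008 + 0.064 = 0.095.
For Cobb-Douglas, s_gold equals capital's share: s_gold = 0.24.
Setting f'(k) = n+g+δ gives 0.24·k^(0.24−1) = 0.095, hence k_gold = (0.24/0.095)^(1/0.76) ≈ 3.3852.
y_gold = 3.3852^0.24 ≈ 1.3400; c_gold = (1−0.24)·y_gold ≈ 1.0184.

(a) s_gold = 0.240; (b) c_gold ≈ 1.018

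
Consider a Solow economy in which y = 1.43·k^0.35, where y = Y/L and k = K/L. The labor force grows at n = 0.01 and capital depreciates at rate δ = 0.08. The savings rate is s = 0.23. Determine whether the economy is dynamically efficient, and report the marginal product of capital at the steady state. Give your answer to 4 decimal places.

dynamically efficient; MPK ≈ 0.1370

The effective depreciation rate is n + δ = 0.01 + 0.08 = 0.09.
Steady-state k*: s·A·k^0.35 = 0.09·k gives k* = (0.23·1.43/0.09)^(1/0.65) ≈ 7.3431.
MPK = 0.35·1.43·7.3431^(-0.65) ≈ 0.1370.
MPK > n+δ = 0.09, so the economy is dynamically efficient (under-saving).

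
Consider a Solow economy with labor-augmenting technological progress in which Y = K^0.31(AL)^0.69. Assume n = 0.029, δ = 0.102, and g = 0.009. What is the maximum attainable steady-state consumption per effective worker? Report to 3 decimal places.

The effective depreciation rate is n + g + δ = 0.029 + 0.009 + 0.102 = 0.14.
Maximizing c = f(k) − (n+g+δ)·k gives f'(k) = n+g+δ, i.e. 0.31·k^(0.31−1) = 0.14, so k_gold = (0.31/0.14)^(1/0.69) ≈ 3.1647.
y_gold = 3.1647^0.31 ≈ 1.4292.
c_gold = y_gold − (n+g+δ)·k_gold = 1.4292 − 0.14·3.1647 ≈ 0.9862.

c_gold ≈ 0.986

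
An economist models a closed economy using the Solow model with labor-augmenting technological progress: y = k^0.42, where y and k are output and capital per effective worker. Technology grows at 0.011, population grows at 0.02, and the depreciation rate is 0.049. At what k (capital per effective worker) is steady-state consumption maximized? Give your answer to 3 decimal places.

k_gold ≈ 17.444

The effective depreciation rate is n + g + δ = 0.02 + 0.011 + 0.049 = 0.08.
Golden rule sets MPK = n+g+δ: 0.42·k^(0.42−1) = 0.08, so k_gold = (0.42/0.08)^(1/0.58) ≈ 17.4443.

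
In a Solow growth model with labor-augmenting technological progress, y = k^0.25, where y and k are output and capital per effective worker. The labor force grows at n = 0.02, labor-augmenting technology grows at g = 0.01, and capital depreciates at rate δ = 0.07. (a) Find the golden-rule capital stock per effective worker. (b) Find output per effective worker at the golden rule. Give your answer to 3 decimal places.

Capital per effective worker breaks even when investment replaces (n + g + δ)·k; here n + g + δ = 0.1.
Golden rule sets MPK = n+g+δ: 0.25·k^(0.25−1) = 0.1, so k_gold = (0.25/0.1)^(1/0.75) ≈ 3.3930.
y_gold = 3.3930^0.25 ≈ 1.3572.

(a) k_gold ≈ 3.393; (b) y_gold ≈ 1.357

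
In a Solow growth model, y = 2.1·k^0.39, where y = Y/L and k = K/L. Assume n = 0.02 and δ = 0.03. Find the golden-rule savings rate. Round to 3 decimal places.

Break-even investment rate: n + δ = 0.02 + 0.03 = 0.05.
At the golden rule MPK = n+δ, and in any Cobb-Douglas steady state s = (n+δ)·k/y = MPK·k/y = capital's share 0.39.

s_gold = 0.390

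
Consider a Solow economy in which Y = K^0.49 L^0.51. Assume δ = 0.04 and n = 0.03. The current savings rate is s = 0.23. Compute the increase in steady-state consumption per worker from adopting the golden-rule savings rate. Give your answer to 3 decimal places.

Δc ≈ 0.893

n + δ = 0.03 + 0.04 = 0.07.
Current steady state (s = 0.23): k* = (0.23/0.07)^(1/0.51) ≈ 10.3039, y* = 10.3039^0.49 ≈ 3.1360, c* = (1−0.23)·3.1360 ≈ 2.4147.
Maximizing c = f(k) − (n+δ)·k gives f'(k) = n+δ, i.e. 0.49·k^(0.49−1) = 0.07, so k_gold = (0.49/0.07)^(1/0.51) ≈ 45.3999.
y_gold = 45.3999^0.49 ≈ 6.4857, c_gold = y_gold − 0.07·k_gold ≈ 3.3077.
Gain: Δc = 3.3077 − 2.4147 ≈ 0.8930.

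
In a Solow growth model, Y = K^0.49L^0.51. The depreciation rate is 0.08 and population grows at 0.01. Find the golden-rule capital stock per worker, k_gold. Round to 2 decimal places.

k_gold ≈ 27.74

Break-even investment rate: n + δ = 0.01 + 0.08 = 0.09.
At the golden rule the marginal product of capital equals n+δ: 0.49·k^(0.49−1) = 0.09. Solving, k_gold = (0.49/0.09)^(1/0.51) ≈ 27.7362.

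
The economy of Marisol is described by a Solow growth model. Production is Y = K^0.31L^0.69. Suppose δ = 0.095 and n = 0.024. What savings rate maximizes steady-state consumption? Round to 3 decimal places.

s_gold = 0.310

n + δ = 0.024 + 0.095 = 0.119.
At the golden rule MPK = n+δ, and in any Cobb-Douglas steady state s = (n+δ)·k/y = MPK·k/y = capital's share 0.31.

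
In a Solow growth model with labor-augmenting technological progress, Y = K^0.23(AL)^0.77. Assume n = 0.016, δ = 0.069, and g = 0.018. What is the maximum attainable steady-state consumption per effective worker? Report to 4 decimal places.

Break-even investment rate: n + g + δ = 0.016 + 0.018 + 0.069 = 0.103.
Setting f'(k) = n+g+δ gives 0.23·k^(0.23−1) = 0.103, hence k_gold = (0.23/0.103)^(1/0.77) ≈ 2.8386.
y_gold = 2.8386^0.23 ≈ 1.2712.
c_gold = y_gold − (n+g+δ)·k_gold = 1.2712 − 0.103·2.8386 ≈ 0.9788.

c_gold ≈ 0.9788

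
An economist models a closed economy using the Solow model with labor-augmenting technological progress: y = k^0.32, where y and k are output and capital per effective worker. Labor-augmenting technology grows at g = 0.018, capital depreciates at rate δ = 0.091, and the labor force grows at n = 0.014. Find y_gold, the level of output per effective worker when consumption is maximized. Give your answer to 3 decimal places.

y_gold ≈ 1.568

The effective depreciation rate is n + g + δ = 0.014 + 0.018 + 0.091 = 0.123.
Setting f'(k) = n+g+δ gives 0.32·k^(0.32−1) = 0.123, hence k_gold = (0.32/0.123)^(1/0.68) ≈ 4.0799.
Output: y_gold = k_gold^0.32 = 4.0799^0.32 ≈ 1.5682.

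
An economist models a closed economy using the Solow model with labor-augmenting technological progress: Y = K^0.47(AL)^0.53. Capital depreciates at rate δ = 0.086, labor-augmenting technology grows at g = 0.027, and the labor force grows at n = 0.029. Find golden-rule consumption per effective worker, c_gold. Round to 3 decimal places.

c_gold ≈ 1.532

Capital per effective worker breaks even when investment replaces (n + g + δ)·k; here n + g + δ = 0.142.
At the golden rule the marginal product of capital equals n+g+δ: 0.47·k^(0.47−1) = 0.142. Solving, k_gold = (0.47/0.142)^(1/0.53) ≈ 9.5669.
y_gold = 9.5669^0.47 ≈ 2.8904.
c_gold = y_gold − (n+g+δ)·k_gold = 2.8904 − 0.142·9.5669 ≈ 1.5319.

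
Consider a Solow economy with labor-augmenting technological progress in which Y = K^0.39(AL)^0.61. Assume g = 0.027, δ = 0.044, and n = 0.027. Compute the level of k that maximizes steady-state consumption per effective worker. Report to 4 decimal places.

k_gold ≈ 9.6237

The effective depreciation rate is n + g + δ = 0.027 + 0.027 + 0.044 = 0.098.
Maximizing c = f(k) − (n+g+δ)·k gives f'(k) = n+g+δ, i.e. 0.39·k^(0.39−1) = 0.098, so k_gold = (0.39/0.098)^(1/0.61) ≈ 9.6237.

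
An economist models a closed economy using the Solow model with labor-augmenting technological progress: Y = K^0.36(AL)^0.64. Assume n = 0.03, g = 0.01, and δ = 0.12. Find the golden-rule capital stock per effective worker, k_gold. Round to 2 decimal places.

k_gold ≈ 3.55

n + g + δ = 0.03 + 0.01 + 0.12 = 0.16.
At the golden rule the marginal product of capital equals n+g+δ: 0.36·k^(0.36−1) = 0.16. Solving, k_gold = (0.36/0.16)^(1/0.64) ≈ 3.5505.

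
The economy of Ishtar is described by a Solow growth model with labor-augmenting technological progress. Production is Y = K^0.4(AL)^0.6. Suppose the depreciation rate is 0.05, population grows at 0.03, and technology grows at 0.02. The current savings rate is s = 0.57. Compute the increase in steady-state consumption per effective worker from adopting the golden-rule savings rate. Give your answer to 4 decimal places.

Δc ≈ 0.1398

The effective depreciation rate is n + g + δ = 0.03 + 0.02 + 0.05 = 0.1.
Current steady state (s = 0.57): k* = (0.57/0.1)^(1/0.6) ≈ 18.1883, y* = 18.1883^0.4 ≈ 3.1909, c* = (1−0.57)·3.1909 ≈ 1.3721.
Setting f'(k) = n+g+δ gives 0.4·k^(0.4−1) = 0.1, hence k_gold = (0.4/0.1)^(1/0.6) ≈ 10.0794.
y_gold = 10.0794^0.4 ≈ 2.5198, c_gold = y_gold − 0.1·k_gold ≈ 1.5119.
Gain: Δc = 1.5119 − 1.3721 ≈ 0.1398.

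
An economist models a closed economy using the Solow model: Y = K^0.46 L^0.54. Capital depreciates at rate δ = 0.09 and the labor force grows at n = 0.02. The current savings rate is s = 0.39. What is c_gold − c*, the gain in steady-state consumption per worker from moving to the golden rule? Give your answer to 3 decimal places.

Δc ≈ 0.034

n + δ = 0.02 + 0.09 = 0.11.
Current steady state (s = 0.39): k* = (0.39/0.11)^(1/0.54) ≈ 10.4210, y* = 10.4210^0.46 ≈ 2.9393, c* = (1−0.39)·2.9393 ≈ 1.7930.
At the golden rule the marginal product of capital equals n+δ: 0.46·k^(0.46−1) = 0.11. Solving, k_gold = (0.46/0.11)^(1/0.54) ≈ 14.1474.
y_gold = 14.1474^0.46 ≈ 3.3831, c_gold = y_gold − 0.11·k_gold ≈ 1.8269.
Gain: Δc = 1.8269 − 1.7930 ≈ 0.0339.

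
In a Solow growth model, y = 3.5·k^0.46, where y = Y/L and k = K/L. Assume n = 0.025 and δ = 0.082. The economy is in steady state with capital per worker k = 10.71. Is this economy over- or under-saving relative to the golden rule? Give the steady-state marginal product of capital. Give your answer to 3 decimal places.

Capital per worker breaks even when investment replaces (n + δ)·k; here n + δ = 0.107.
MPK = 0.46·3.5·k^(0.46−1) = 0.46·3.5·10.71^(-0.54) ≈ 0.4474.
MPK > 0.107, so the economy is dynamically efficient (under-saving).

under-saving; MPK ≈ 0.447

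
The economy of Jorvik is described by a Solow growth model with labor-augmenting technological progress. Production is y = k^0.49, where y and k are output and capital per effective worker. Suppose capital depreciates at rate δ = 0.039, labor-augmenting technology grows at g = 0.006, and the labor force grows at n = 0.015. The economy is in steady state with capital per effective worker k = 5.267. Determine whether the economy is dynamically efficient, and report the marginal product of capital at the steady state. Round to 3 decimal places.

dynamically efficient; MPK ≈ 0.210

The effective depreciation rate is n + g + δ = 0.015 + 0.006 + 0.039 = 0.06.
MPK = 0.49·k^(0.49−1) = 0.49·5.267^(-0.51) ≈ 0.2100.
MPK > 0.06, so the economy is dynamically efficient (under-saving).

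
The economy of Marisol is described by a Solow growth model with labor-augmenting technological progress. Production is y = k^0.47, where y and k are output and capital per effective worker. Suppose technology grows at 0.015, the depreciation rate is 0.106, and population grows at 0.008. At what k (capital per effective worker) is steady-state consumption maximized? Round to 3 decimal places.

n + g + δ = 0.008 + 0.015 + 0.106 = 0.129.
Maximizing c = f(k) − (n+g+δ)·k gives f'(k) = n+g+δ, i.e. 0.47·k^(0.47−1) = 0.129, so k_gold = (0.47/0.129)^(1/0.53) ≈ 11.4670.

k_gold ≈ 11.467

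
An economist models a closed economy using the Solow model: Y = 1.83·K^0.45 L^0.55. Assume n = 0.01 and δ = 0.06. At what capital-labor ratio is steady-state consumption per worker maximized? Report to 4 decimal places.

The effective depreciation rate is n + δ = 0.01 + 0.06 = 0.07.
At the golden rule the marginal product of capital equals n+δ: 0.45·1.83·k^(0.45−1) = 0.07. Solving, k_gold = (0.45·1.83/0.07)^(1/0.55) ≈ 88.4062.

k_gold ≈ 88.4062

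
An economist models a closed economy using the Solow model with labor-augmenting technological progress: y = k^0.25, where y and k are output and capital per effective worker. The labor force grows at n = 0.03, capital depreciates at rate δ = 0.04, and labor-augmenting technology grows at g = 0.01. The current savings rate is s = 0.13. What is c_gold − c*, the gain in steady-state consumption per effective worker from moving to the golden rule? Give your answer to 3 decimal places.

n + g + δ = 0.03 + 0.01 + 0.04 = 0.08.
Current steady state (s = 0.13): k* = (0.13/0.08)^(1/0.75) ≈ 1.9105, y* = 1.9105^0.25 ≈ 1.1757, c* = (1−0.13)·1.1757 ≈ 1.0228.
Golden rule sets MPK = n+g+δ: 0.25·k^(0.25−1) = 0.08, so k_gold = (0.25/0.08)^(1/0.75) ≈ 4.5688.
y_gold = 4.5688^0.25 ≈ 1.4620, c_gold = y_gold − 0.08·k_gold ≈ 1.0965.
Gain: Δc = 1.0965 − 1.0228 ≈ 0.0737.

Δc ≈ 0.074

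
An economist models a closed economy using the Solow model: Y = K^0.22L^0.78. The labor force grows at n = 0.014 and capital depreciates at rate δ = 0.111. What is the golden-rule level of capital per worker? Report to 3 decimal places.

Break-even investment rate: n + δ = 0.014 + 0.111 = 0.125.
Golden rule sets MPK = n+δ: 0.22·k^(0.22−1) = 0.125, so k_gold = (0.22/0.125)^(1/0.78) ≈ 2.0642.

k_gold ≈ 2.064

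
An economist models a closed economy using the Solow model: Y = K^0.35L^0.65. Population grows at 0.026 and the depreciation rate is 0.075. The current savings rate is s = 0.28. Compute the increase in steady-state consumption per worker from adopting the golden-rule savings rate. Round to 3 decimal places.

The effective depreciation rate is n + δ = 0.026 + 0.075 = 0.101.
Current steady state (s = 0.28): k* = (0.28/0.101)^(1/0.65) ≈ 4.8005, y* = 4.8005^0.35 ≈ 1.7316, c* = (1−0.28)·1.7316 ≈ 1.2468.
At the golden rule the marginal product of capital equals n+δ: 0.35·k^(0.35−1) = 0.101. Solving, k_gold = (0.35/0.101)^(1/0.65) ≈ 6.7667.
y_gold = 6.7667^0.35 ≈ 1.9527, c_gold = y_gold − 0.101·k_gold ≈ 1.2692.
Gain: Δc = 1.2692 − 1.2468 ≈ 0.0225.

Δc ≈ 0.022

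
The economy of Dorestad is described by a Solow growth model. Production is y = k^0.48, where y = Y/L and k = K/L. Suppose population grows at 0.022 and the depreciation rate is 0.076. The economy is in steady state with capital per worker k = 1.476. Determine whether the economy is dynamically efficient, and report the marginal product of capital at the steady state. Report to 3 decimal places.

n + δ = 0.022 + 0.076 = 0.098.
MPK = 0.48·k^(0.48−1) = 0.48·1.476^(-0.52) ≈ 0.3920.
MPK > 0.098, so the economy is dynamically efficient (under-saving).

dynamically efficient; MPK ≈ 0.392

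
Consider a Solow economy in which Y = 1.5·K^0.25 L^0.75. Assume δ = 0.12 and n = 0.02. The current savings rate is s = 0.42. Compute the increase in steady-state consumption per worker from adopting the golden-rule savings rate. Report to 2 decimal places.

Δc ≈ 0.13

Break-even investment rate: n + δ = 0.02 + 0.12 = 0.14.
Current steady state (s = 0.42): k* = (0.42·1.5/0.14)^(1/0.75) ≈ 7.4293, y* = 1.5·7.4293^0.25 ≈ 2.4764, c* = (1−0.42)·2.4764 ≈ 1.4363.
Maximizing c = f(k) − (n+δ)·k gives f'(k) = n+δ, i.e. 0.25·1.5·k^(0.25−1) = 0.14, so k_gold = (0.25·1.5/0.14)^(1/0.75) ≈ 3.7200.
y_gold = 1.5·3.7200^0.25 ≈ 2.0832, c_gold = y_gold − 0.14·k_gold ≈ 1.5624.
Gain: Δc = 1.5624 − 1.4363 ≈ 0.1260.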